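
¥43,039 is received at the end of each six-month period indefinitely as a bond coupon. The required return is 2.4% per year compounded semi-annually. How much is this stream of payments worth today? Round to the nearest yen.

Periodic rate r = 0.024/2 per half-year.
Level perpetuity: PV = PMT / r = 43,039 / (0.024/2) = ¥3,586,583.

¥3,586,583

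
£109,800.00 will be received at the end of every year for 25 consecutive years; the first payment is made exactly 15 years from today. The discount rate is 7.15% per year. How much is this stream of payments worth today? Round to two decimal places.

Ordinary annuity of 25 payments, first payment at period 15.
Periodic rate r = 0.0715 per year.
The ordinary-annuity PV formula values the stream one period before the first payment (period 14); discount that back 14 periods:
PV₀ = 109,800 × [1 − (1+r)^−25] / r × (1+r)^−14 = £480,093.95

£480,093.95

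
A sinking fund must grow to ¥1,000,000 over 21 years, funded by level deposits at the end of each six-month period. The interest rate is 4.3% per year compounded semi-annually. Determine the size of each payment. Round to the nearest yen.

Level ordinary annuity; solve FV = PMT × [((1+r)^n − 1)/r] for PMT.
Periodic rate r = 0.043/2 per half-year; n is counted in half-years.
With n = 42: PMT = 1,000,000 / ([((1+r)^n − 1)/r]) = ¥14,894

¥14,894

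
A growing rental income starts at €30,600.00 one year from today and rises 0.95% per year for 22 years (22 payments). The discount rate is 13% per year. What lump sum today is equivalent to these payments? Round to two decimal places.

€232,692.46

Periodic rate r = 0.13 per year.
Growing ordinary annuity: PV = PMT₁ × [1 − ((1+g)/(1+r))^n] / (r − g) = 30,600 × [1 − ((1+0.0095)/(1+r))^22] / (r − 0.0095) = €232,692.46.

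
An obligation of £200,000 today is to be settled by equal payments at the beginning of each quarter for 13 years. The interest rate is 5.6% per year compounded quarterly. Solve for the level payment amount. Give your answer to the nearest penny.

Level annuity due; solve PV = PMT × [(1 − (1+r)^−n)/r] × (1+r) for PMT.
Periodic rate r = 0.056/4 per quarter; n is counted in quarters.
With n = 52: PMT = 200,000 / ([(1 − (1+r)^−n)/r] × (1+r)) = £5,365.14

£5,365.14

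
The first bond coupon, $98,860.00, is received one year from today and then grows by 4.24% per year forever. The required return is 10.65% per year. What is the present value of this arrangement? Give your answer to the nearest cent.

Periodic rate r = 0.1065 per year.
Growing perpetuity (Gordon): PV = PMT₁ / (r − g) = 98,860 / (r − 0.0424) = $1,542,277.69.

$1,542,277.69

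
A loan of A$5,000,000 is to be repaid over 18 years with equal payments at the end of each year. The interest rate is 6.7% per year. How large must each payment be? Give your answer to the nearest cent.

Level ordinary annuity; solve PV = PMT × [(1 − (1+r)^−n)/r] for PMT.
Periodic rate r = 0.067 per year.
With n = 18: PMT = 5,000,000 / ([(1 − (1+r)^−n)/r]) = A$486,353.51

A$486,353.51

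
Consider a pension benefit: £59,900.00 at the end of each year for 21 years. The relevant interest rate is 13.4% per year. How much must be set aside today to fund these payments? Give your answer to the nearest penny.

This is an ordinary annuity: 21 payments of £59,900.00 at the end of each year.
Periodic rate r = 0.134 per year.
PV = PMT × [(1 − (1+r)^−n)/r] = 59,900 × [1 − (1+r)^−21] / r = £415,140.10

£415,140.10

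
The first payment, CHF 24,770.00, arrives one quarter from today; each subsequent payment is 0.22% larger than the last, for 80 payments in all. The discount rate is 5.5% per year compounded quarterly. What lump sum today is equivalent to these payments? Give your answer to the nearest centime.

Periodic rate r = 0.055/4 per quarter; n is counted in quarters.
Growing ordinary annuity: PV = PMT₁ × [1 − ((1+g)/(1+r))^n] / (r − g) = 24,770 × [1 − ((1+0.0022)/(1+r))^80] / (r − 0.0022) = CHF 1,287,103.77.

CHF 1,287,103.77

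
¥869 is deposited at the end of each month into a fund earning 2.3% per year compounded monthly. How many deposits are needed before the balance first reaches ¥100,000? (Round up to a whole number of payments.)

105 payments

Periodic rate r = 0.023/12 per month; n is counted in months.
Ordinary annuity FV: 100,000 = 869 × [((1+r)^n − 1)/r].
(1+r)^n = 1 + 100,000 × r / 869, so n = ln(1 + 100,000·r/869) / ln(1+r) = 104.09.
Round up to a whole number of payments: n = 105.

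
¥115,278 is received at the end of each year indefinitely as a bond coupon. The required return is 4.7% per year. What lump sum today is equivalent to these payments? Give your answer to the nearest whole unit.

Periodic rate r = 0.047 per year.
Level perpetuity: PV = PMT / r = 115,278 / (0.047) = ¥2,452,723.

¥2,452,723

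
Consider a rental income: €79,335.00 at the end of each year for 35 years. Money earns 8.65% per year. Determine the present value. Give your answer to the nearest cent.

€866,886.14

This is an ordinary annuity: 35 payments of €79,335.00 at the end of each year.
Periodic rate r = 0.0865 per year.
PV = PMT × [(1 − (1+r)^−n)/r] = 79,335 × [1 − (1+r)^−35] / r = €866,886.14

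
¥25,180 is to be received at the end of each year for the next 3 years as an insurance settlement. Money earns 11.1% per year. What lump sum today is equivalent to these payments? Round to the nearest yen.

This is an ordinary annuity: 3 payments of ¥25,180 at the end of each year.
Periodic rate r = 0.111 per year.
PV = PMT × [(1 − (1+r)^−n)/r] = 25,180 × [1 − (1+r)^−3] / r = ¥61,426

¥61,426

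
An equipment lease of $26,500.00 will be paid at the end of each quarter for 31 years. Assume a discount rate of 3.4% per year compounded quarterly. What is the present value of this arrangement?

$2,026,168.94

This is an ordinary annuity: 124 payments of $26,500.00 at the end of each quarter.
Periodic rate r = 0.034/4 per quarter; n is counted in quarters.
PV = PMT × [(1 − (1+r)^−n)/r] = 26,500 × [1 − (1+r)^−124] / r = $2,026,168.94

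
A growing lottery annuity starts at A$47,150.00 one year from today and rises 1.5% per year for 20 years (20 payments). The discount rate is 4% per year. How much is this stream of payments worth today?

Periodic rate r = 0.04 per year.
Growing ordinary annuity: PV = PMT₁ × [1 − ((1+g)/(1+r))^n] / (r − g) = 47,150 × [1 − ((1+0.015)/(1+r))^20] / (r − 0.015) = A$726,700.24.

A$726,700.24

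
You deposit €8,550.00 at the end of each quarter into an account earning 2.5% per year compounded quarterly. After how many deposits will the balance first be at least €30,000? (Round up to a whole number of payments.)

4 payments

Periodic rate r = 0.025/4 per quarter; n is counted in quarters.
Ordinary annuity FV: 30,000 = 8,550 × [((1+r)^n − 1)/r].
(1+r)^n = 1 + 30,000 × r / 8,550, so n = ln(1 + 30,000·r/8,550) / ln(1+r) = 3.48.
Round up to a whole number of payments: n = 4.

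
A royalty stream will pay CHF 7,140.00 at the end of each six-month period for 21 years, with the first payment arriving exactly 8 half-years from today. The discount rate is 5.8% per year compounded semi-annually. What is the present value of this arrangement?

Ordinary annuity of 42 payments, first payment at period 8.
Periodic rate r = 0.058/2 per half-year; n is counted in half-years.
The ordinary-annuity PV formula values the stream one period before the first payment (period 7); discount that back 7 periods:
PV₀ = 7,140 × [1 − (1+r)^−42] / r × (1+r)^−7 = CHF 140,888.33

CHF 140,888.33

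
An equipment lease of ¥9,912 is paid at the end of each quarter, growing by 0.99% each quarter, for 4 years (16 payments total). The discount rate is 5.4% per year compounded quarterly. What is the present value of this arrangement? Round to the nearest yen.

Periodic rate r = 0.054/4 per quarter; n is counted in quarters.
Growing ordinary annuity: PV = PMT₁ × [1 − ((1+g)/(1+r))^n] / (r − g) = 9,912 × [1 − ((1+0.0099)/(1+r))^16] / (r − 0.0099) = ¥152,379.

¥152,379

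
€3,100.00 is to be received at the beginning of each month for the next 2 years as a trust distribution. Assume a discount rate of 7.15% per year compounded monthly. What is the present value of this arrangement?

This is an annuity due: 24 payments of €3,100.00 at the beginning of each month.
Periodic rate r = 0.0715/12 per month; n is counted in months.
PV = PMT × [(1 − (1+r)^−n)/r] × (1+r) = 3,100 × [1 − (1+r)^−24] / r × (1+r) = €69,545.68

€69,545.68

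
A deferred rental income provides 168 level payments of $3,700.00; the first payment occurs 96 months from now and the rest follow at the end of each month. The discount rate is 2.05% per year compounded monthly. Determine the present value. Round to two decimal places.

Ordinary annuity of 168 payments, first payment at period 96.
Periodic rate r = 0.0205/12 per month; n is counted in months.
The ordinary-annuity PV formula values the stream one period before the first payment (period 95); discount that back 95 periods:
PV₀ = 3,700 × [1 − (1+r)^−168] / r × (1+r)^−95 = $459,131.34

$459,131.34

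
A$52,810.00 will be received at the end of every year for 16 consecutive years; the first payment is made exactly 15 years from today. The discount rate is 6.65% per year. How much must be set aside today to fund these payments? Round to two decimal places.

Ordinary annuity of 16 payments, first payment at period 15.
Periodic rate r = 0.0665 per year.
The ordinary-annuity PV formula values the stream one period before the first payment (period 14); discount that back 14 periods:
PV₀ = 52,810 × [1 − (1+r)^−16] / r × (1+r)^−14 = A$207,336.98

A$207,336.98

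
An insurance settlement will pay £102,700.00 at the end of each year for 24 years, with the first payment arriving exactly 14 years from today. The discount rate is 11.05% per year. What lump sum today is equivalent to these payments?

Ordinary annuity of 24 payments, first payment at period 14.
Periodic rate r = 0.1105 per year.
The ordinary-annuity PV formula values the stream one period before the first payment (period 13); discount that back 13 periods:
PV₀ = 102,700 × [1 − (1+r)^−24] / r × (1+r)^−13 = £218,707.80

£218,707.80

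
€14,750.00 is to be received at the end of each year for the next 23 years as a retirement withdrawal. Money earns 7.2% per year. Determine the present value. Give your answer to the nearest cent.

€163,463.10

This is an ordinary annuity: 23 payments of €14,750.00 at the end of each year.
Periodic rate r = 0.072 per year.
PV = PMT × [(1 − (1+r)^−n)/r] = 14,750 × [1 − (1+r)^−23] / r = €163,463.10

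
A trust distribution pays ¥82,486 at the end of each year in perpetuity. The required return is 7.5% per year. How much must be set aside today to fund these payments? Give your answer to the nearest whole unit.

¥1,099,813

Periodic rate r = 0.075 per year.
Level perpetuity: PV = PMT / r = 82,486 / (0.075) = ¥1,099,813.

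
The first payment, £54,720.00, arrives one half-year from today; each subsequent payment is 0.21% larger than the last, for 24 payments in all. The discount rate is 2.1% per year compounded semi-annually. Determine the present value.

£1,182,647.58

Periodic rate r = 0.021/2 per half-year; n is counted in half-years.
Growing ordinary annuity: PV = PMT₁ × [1 − ((1+g)/(1+r))^n] / (r − g) = 54,720 × [1 − ((1+0.0021)/(1+r))^24] / (r − 0.0021) = £1,182,647.58.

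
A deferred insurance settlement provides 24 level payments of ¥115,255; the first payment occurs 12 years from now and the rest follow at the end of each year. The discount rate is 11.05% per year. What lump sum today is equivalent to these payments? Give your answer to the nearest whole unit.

Ordinary annuity of 24 payments, first payment at period 12.
Periodic rate r = 0.1105 per year.
The ordinary-annuity PV formula values the stream one period before the first payment (period 11); discount that back 11 periods:
PV₀ = 115,255 × [1 − (1+r)^−24] / r × (1+r)^−11 = ¥302,685

¥302,685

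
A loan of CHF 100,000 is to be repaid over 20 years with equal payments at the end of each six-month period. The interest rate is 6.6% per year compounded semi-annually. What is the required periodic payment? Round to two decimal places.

CHF 4,538.51

Level ordinary annuity; solve PV = PMT × [(1 − (1+r)^−n)/r] for PMT.
Periodic rate r = 0.066/2 per half-year; n is counted in half-years.
With n = 40: PMT = 100,000 / ([(1 − (1+r)^−n)/r]) = CHF 4,538.51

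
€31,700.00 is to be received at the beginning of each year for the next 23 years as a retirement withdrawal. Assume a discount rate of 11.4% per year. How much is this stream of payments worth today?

This is an annuity due: 23 payments of €31,700.00 at the beginning of each year.
Periodic rate r = 0.114 per year.
PV = PMT × [(1 − (1+r)^−n)/r] × (1+r) = 31,700 × [1 − (1+r)^−23] / r × (1+r) = €283,907.10

€283,907.10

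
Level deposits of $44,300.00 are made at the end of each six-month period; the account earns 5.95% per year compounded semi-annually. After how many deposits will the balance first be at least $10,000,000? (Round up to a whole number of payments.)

70 payments

Periodic rate r = 0.0595/2 per half-year; n is counted in half-years.
Ordinary annuity FV: 10,000,000 = 44,300 × [((1+r)^n − 1)/r].
(1+r)^n = 1 + 10,000,000 × r / 44,300, so n = ln(1 + 10,000,000·r/44,300) / ln(1+r) = 69.70.
Round up to a whole number of payments: n = 70.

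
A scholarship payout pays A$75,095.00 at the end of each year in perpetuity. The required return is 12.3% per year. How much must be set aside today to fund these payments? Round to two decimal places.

A$610,528.46

Periodic rate r = 0.123 per year.
Level perpetuity: PV = PMT / r = 75,095 / (0.123) = A$610,528.46.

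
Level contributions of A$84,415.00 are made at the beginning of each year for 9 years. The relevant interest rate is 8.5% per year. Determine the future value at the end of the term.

This is an annuity due: 9 deposits of A$84,415.00 at the beginning of each year.
Periodic rate r = 0.085 per year.
FV = PMT × [((1+r)^n − 1)/r] × (1+r) = 84,415 × [(1+r)^9 − 1] / r × (1+r) = A$1,167,889.91

A$1,167,889.91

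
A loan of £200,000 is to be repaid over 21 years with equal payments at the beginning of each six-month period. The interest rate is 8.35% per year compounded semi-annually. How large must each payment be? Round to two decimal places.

Level annuity due; solve PV = PMT × [(1 − (1+r)^−n)/r] × (1+r) for PMT.
Periodic rate r = 0.0835/2 per half-year; n is counted in half-years.
With n = 42: PMT = 200,000 / ([(1 − (1+r)^−n)/r] × (1+r)) = £9,768.22

£9,768.22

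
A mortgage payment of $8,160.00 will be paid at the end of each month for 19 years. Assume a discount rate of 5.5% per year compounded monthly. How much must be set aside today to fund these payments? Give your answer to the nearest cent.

This is an ordinary annuity: 228 payments of $8,160.00 at the end of each month.
Periodic rate r = 0.055/12 per month; n is counted in months.
PV = PMT × [(1 − (1+r)^−n)/r] = 8,160 × [1 − (1+r)^−228] / r = $1,152,727.62

$1,152,727.62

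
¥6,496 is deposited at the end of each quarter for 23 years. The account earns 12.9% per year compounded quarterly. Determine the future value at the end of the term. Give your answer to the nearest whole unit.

¥3,533,881

This is an ordinary annuity: 92 deposits of ¥6,496 at the end of each quarter.
Periodic rate r = 0.129/4 per quarter; n is counted in quarters.
FV = PMT × [((1+r)^n − 1)/r] = 6,496 × [(1+r)^92 − 1] / r = ¥3,533,881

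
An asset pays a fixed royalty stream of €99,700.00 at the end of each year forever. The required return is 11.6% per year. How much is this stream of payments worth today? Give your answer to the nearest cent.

Periodic rate r = 0.116 per year.
Level perpetuity: PV = PMT / r = 99,700 / (0.116) = €859,482.76.

€859,482.76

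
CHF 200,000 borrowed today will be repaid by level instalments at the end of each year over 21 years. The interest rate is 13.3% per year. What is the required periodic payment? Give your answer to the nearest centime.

CHF 28,683.55

Level ordinary annuity; solve PV = PMT × [(1 − (1+r)^−n)/r] for PMT.
Periodic rate r = 0.133 per year.
With n = 21: PMT = 200,000 / ([(1 − (1+r)^−n)/r]) = CHF 28,683.55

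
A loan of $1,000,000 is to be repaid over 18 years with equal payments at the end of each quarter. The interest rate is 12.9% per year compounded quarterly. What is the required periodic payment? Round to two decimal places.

Level ordinary annuity; solve PV = PMT × [(1 − (1+r)^−n)/r] for PMT.
Periodic rate r = 0.129/4 per quarter; n is counted in quarters.
With n = 72: PMT = 1,000,000 / ([(1 − (1+r)^−n)/r]) = $35,902.71

$35,902.71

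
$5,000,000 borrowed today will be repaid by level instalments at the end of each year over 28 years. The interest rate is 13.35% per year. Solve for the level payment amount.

$688,099.10

Level ordinary annuity; solve PV = PMT × [(1 − (1+r)^−n)/r] for PMT.
Periodic rate r = 0.1335 per year.
With n = 28: PMT = 5,000,000 / ([(1 − (1+r)^−n)/r]) = $688,099.10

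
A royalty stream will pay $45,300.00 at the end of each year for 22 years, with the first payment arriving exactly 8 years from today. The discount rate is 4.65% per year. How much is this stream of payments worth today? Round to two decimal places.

Ordinary annuity of 22 payments, first payment at period 8.
Periodic rate r = 0.0465 per year.
The ordinary-annuity PV formula values the stream one period before the first payment (period 7); discount that back 7 periods:
PV₀ = 45,300 × [1 − (1+r)^−22] / r × (1+r)^−7 = $447,973.46

$447,973.46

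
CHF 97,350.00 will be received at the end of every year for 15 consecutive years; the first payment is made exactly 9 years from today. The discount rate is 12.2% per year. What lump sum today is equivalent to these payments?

Ordinary annuity of 15 payments, first payment at period 9.
Periodic rate r = 0.122 per year.
The ordinary-annuity PV formula values the stream one period before the first payment (period 8); discount that back 8 periods:
PV₀ = 97,350 × [1 − (1+r)^−15] / r × (1+r)^−8 = CHF 261,199.78

CHF 261,199.78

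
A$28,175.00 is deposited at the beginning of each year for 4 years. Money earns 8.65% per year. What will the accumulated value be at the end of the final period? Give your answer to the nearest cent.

This is an annuity due: 4 deposits of A$28,175.00 at the beginning of each year.
Periodic rate r = 0.0865 per year.
FV = PMT × [((1+r)^n − 1)/r] × (1+r) = 28,175 × [(1+r)^4 − 1] / r × (1+r) = A$139,272.25

A$139,272.25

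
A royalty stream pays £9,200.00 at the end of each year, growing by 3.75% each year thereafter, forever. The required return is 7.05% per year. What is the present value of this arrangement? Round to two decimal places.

Periodic rate r = 0.0705 per year.
Growing perpetuity (Gordon): PV = PMT₁ / (r − g) = 9,200 / (r − 0.0375) = £278,787.88.

£278,787.88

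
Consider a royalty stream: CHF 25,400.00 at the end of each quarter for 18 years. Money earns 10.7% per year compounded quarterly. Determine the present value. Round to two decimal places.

CHF 807,610.39

This is an ordinary annuity: 72 payments of CHF 25,400.00 at the end of each quarter.
Periodic rate r = 0.107/4 per quarter; n is counted in quarters.
PV = PMT × [(1 − (1+r)^−n)/r] = 25,400 × [1 − (1+r)^−72] / r = CHF 807,610.39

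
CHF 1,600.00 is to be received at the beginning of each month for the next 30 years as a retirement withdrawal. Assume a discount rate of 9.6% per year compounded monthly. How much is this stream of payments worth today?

CHF 190,152.81

This is an annuity due: 360 payments of CHF 1,600.00 at the beginning of each month.
Periodic rate r = 0.096/12 per month; n is counted in months.
PV = PMT × [(1 − (1+r)^−n)/r] × (1+r) = 1,600 × [1 − (1+r)^−360] / r × (1+r) = CHF 190,152.81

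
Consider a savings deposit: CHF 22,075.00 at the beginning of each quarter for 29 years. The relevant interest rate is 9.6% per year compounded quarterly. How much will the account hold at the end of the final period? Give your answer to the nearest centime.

CHF 13,807,874.44

This is an annuity due: 116 deposits of CHF 22,075.00 at the beginning of each quarter.
Periodic rate r = 0.096/4 per quarter; n is counted in quarters.
FV = PMT × [((1+r)^n − 1)/r] × (1+r) = 22,075 × [(1+r)^116 − 1] / r × (1+r) = CHF 13,807,874.44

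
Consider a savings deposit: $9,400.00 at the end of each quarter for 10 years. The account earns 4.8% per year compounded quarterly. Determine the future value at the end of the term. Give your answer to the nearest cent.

$478,979.82

This is an ordinary annuity: 40 deposits of $9,400.00 at the end of each quarter.
Periodic rate r = 0.048/4 per quarter; n is counted in quarters.
FV = PMT × [((1+r)^n − 1)/r] = 9,400 × [(1+r)^40 − 1] / r = $478,979.82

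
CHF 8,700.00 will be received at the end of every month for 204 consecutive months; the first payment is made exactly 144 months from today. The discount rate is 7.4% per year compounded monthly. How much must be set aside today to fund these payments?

Ordinary annuity of 204 payments, first payment at period 144.
Periodic rate r = 0.074/12 per month; n is counted in months.
The ordinary-annuity PV formula values the stream one period before the first payment (period 143); discount that back 143 periods:
PV₀ = 8,700 × [1 − (1+r)^−204] / r × (1+r)^−143 = CHF 418,581.35

CHF 418,581.35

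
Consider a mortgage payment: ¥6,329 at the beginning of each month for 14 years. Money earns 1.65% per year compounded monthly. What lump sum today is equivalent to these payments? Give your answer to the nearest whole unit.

¥950,123

This is an annuity due: 168 payments of ¥6,329 at the beginning of each month.
Periodic rate r = 0.0165/12 per month; n is counted in months.
PV = PMT × [(1 − (1+r)^−n)/r] × (1+r) = 6,329 × [1 − (1+r)^−168] / r × (1+r) = ¥950,123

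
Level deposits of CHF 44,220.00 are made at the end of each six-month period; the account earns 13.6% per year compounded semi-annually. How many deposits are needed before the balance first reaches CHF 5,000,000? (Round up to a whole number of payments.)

Periodic rate r = 0.136/2 per half-year; n is counted in half-years.
Ordinary annuity FV: 5,000,000 = 44,220 × [((1+r)^n − 1)/r].
(1+r)^n = 1 + 5,000,000 × r / 44,220, so n = ln(1 + 5,000,000·r/44,220) / ln(1+r) = 32.86.
Round up to a whole number of payments: n = 33.

33 payments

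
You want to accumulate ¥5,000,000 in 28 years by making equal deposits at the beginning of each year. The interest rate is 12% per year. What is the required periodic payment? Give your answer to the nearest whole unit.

Level annuity due; solve FV = PMT × [((1+r)^n − 1)/r] × (1+r) for PMT.
Periodic rate r = 0.12 per year.
With n = 28: PMT = 5,000,000 / ([((1+r)^n − 1)/r] × (1+r)) = ¥23,410

¥23,410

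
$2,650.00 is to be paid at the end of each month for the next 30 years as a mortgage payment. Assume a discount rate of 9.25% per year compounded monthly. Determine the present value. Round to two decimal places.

This is an ordinary annuity: 360 payments of $2,650.00 at the end of each month.
Periodic rate r = 0.0925/12 per month; n is counted in months.
PV = PMT × [(1 − (1+r)^−n)/r] = 2,650 × [1 − (1+r)^−360] / r = $322,119.75

$322,119.75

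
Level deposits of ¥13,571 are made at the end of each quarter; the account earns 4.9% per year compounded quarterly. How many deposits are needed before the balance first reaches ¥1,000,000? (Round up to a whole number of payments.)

Periodic rate r = 0.049/4 per quarter; n is counted in quarters.
Ordinary annuity FV: 1,000,000 = 13,571 × [((1+r)^n − 1)/r].
(1+r)^n = 1 + 1,000,000 × r / 13,571, so n = ln(1 + 1,000,000·r/13,571) / ln(1+r) = 52.83.
Round up to a whole number of payments: n = 53.

53 payments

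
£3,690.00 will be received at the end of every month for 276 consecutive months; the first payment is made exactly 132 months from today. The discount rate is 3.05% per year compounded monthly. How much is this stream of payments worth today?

£524,416.47

Ordinary annuity of 276 payments, first payment at period 132.
Periodic rate r = 0.0305/12 per month; n is counted in months.
The ordinary-annuity PV formula values the stream one period before the first payment (period 131); discount that back 131 periods:
PV₀ = 3,690 × [1 − (1+r)^−276] / r × (1+r)^−131 = £524,416.47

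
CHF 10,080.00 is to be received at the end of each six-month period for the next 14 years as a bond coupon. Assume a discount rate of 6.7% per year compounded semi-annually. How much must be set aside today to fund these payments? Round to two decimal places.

CHF 181,297.98

This is an ordinary annuity: 28 payments of CHF 10,080.00 at the end of each six-month period.
Periodic rate r = 0.067/2 per half-year; n is counted in half-years.
PV = PMT × [(1 − (1+r)^−n)/r] = 10,080 × [1 − (1+r)^−28] / r = CHF 181,297.98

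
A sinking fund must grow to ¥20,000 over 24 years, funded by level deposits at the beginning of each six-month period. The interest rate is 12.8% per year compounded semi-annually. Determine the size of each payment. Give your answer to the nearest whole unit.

¥65

Level annuity due; solve FV = PMT × [((1+r)^n − 1)/r] × (1+r) for PMT.
Periodic rate r = 0.128/2 per half-year; n is counted in half-years.
With n = 48: PMT = 20,000 / ([((1+r)^n − 1)/r] × (1+r)) = ¥65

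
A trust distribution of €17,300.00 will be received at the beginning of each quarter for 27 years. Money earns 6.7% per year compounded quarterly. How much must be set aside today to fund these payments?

This is an annuity due: 108 payments of €17,300.00 at the beginning of each quarter.
Periodic rate r = 0.067/4 per quarter; n is counted in quarters.
PV = PMT × [(1 − (1+r)^−n)/r] × (1+r) = 17,300 × [1 − (1+r)^−108] / r × (1+r) = €875,507.81

€875,507.81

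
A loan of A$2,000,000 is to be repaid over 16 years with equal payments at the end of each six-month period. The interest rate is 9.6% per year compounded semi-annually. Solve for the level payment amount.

Level ordinary annuity; solve PV = PMT × [(1 − (1+r)^−n)/r] for PMT.
Periodic rate r = 0.096/2 per half-year; n is counted in half-years.
With n = 32: PMT = 2,000,000 / ([(1 − (1+r)^−n)/r]) = A$123,563.07

A$123,563.07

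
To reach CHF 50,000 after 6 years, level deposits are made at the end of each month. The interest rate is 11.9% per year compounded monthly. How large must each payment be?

Level ordinary annuity; solve FV = PMT × [((1+r)^n − 1)/r] for PMT.
Periodic rate r = 0.119/12 per month; n is counted in months.
With n = 72: PMT = 50,000 / ([((1+r)^n − 1)/r]) = CHF 479.08

CHF 479.08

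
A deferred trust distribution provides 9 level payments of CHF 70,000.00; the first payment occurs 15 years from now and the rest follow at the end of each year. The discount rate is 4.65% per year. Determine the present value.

Ordinary annuity of 9 payments, first payment at period 15.
Periodic rate r = 0.0465 per year.
The ordinary-annuity PV formula values the stream one period before the first payment (period 14); discount that back 14 periods:
PV₀ = 70,000 × [1 − (1+r)^−9] / r × (1+r)^−14 = CHF 267,473.95

CHF 267,473.95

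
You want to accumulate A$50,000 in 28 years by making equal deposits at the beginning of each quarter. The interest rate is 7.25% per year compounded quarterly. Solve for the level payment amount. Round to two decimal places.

Level annuity due; solve FV = PMT × [((1+r)^n − 1)/r] × (1+r) for PMT.
Periodic rate r = 0.0725/4 per quarter; n is counted in quarters.
With n = 112: PMT = 50,000 / ([((1+r)^n − 1)/r] × (1+r)) = A$137.43

A$137.43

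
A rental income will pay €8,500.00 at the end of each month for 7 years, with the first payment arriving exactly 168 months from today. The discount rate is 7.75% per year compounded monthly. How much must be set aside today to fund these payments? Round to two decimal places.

Ordinary annuity of 84 payments, first payment at period 168.
Periodic rate r = 0.0775/12 per month; n is counted in months.
The ordinary-annuity PV formula values the stream one period before the first payment (period 167); discount that back 167 periods:
PV₀ = 8,500 × [1 − (1+r)^−84] / r × (1+r)^−167 = €187,609.99

€187,609.99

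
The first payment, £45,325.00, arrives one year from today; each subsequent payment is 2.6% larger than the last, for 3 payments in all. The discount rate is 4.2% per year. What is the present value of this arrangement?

Periodic rate r = 0.042 per year.
Growing ordinary annuity: PV = PMT₁ × [1 − ((1+g)/(1+r))^n] / (r − g) = 45,325 × [1 − ((1+0.026)/(1+r))^3] / (r − 0.026) = £128,500.75.

£128,500.75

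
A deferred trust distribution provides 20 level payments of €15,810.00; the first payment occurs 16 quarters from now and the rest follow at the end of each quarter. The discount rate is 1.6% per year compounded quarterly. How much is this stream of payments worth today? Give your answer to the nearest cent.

€285,671.72

Ordinary annuity of 20 payments, first payment at period 16.
Periodic rate r = 0.016/4 per quarter; n is counted in quarters.
The ordinary-annuity PV formula values the stream one period before the first payment (period 15); discount that back 15 periods:
PV₀ = 15,810 × [1 − (1+r)^−20] / r × (1+r)^−15 = €285,671.72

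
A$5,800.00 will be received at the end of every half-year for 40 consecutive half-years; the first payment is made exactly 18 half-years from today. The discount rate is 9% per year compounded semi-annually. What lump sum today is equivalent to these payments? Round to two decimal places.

Ordinary annuity of 40 payments, first payment at period 18.
Periodic rate r = 0.09/2 per half-year; n is counted in half-years.
The ordinary-annuity PV formula values the stream one period before the first payment (period 17); discount that back 17 periods:
PV₀ = 5,800 × [1 − (1+r)^−40] / r × (1+r)^−17 = A$50,501.73

A$50,501.73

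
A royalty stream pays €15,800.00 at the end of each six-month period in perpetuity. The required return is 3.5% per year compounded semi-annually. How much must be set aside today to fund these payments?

Periodic rate r = 0.035/2 per half-year.
Level perpetuity: PV = PMT / r = 15,800 / (0.035/2) = €902,857.14.

€902,857.14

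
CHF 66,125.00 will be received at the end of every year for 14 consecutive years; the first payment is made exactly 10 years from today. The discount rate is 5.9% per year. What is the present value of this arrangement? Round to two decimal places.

Ordinary annuity of 14 payments, first payment at period 10.
Periodic rate r = 0.059 per year.
The ordinary-annuity PV formula values the stream one period before the first payment (period 9); discount that back 9 periods:
PV₀ = 66,125 × [1 − (1+r)^−14] / r × (1+r)^−9 = CHF 369,185.09

CHF 369,185.09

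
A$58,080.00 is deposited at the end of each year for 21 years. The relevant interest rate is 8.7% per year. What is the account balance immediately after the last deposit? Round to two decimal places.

This is an ordinary annuity: 21 deposits of A$58,080.00 at the end of each year.
Periodic rate r = 0.087 per year.
FV = PMT × [((1+r)^n − 1)/r] = 58,080 × [(1+r)^21 − 1] / r = A$3,181,235.39

A$3,181,235.39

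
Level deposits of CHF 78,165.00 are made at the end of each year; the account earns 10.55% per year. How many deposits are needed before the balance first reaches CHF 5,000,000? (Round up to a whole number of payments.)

Periodic rate r = 0.1055 per year.
Ordinary annuity FV: 5,000,000 = 78,165 × [((1+r)^n − 1)/r].
(1+r)^n = 1 + 5,000,000 × r / 78,165, so n = ln(1 + 5,000,000·r/78,165) / ln(1+r) = 20.41.
Round up to a whole number of payments: n = 21.

21 payments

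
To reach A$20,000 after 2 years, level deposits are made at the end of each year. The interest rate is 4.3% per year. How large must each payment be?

A$9,789.53

Level ordinary annuity; solve FV = PMT × [((1+r)^n − 1)/r] for PMT.
Periodic rate r = 0.043 per year.
With n = 2: PMT = 20,000 / ([((1+r)^n − 1)/r]) = A$9,789.53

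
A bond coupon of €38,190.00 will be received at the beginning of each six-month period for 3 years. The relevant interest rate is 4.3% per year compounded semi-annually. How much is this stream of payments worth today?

€217,416.02

This is an annuity due: 6 payments of €38,190.00 at the beginning of each six-month period.
Periodic rate r = 0.043/2 per half-year; n is counted in half-years.
PV = PMT × [(1 − (1+r)^−n)/r] × (1+r) = 38,190 × [1 − (1+r)^−6] / r × (1+r) = €217,416.02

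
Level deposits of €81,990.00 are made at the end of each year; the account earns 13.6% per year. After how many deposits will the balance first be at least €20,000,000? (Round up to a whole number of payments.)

28 payments

Periodic rate r = 0.136 per year.
Ordinary annuity FV: 20,000,000 = 81,990 × [((1+r)^n − 1)/r].
(1+r)^n = 1 + 20,000,000 × r / 81,990, so n = ln(1 + 20,000,000·r/81,990) / ln(1+r) = 27.70.
Round up to a whole number of payments: n = 28.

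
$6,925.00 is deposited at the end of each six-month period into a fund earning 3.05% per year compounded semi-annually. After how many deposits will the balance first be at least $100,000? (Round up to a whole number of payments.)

14 payments

Periodic rate r = 0.0305/2 per half-year; n is counted in half-years.
Ordinary annuity FV: 100,000 = 6,925 × [((1+r)^n − 1)/r].
(1+r)^n = 1 + 100,000 × r / 6,925, so n = ln(1 + 100,000·r/6,925) / ln(1+r) = 13.15.
Round up to a whole number of payments: n = 14.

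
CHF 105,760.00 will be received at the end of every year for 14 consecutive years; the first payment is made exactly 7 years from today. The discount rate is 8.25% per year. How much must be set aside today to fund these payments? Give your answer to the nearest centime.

Ordinary annuity of 14 payments, first payment at period 7.
Periodic rate r = 0.0825 per year.
The ordinary-annuity PV formula values the stream one period before the first payment (period 6); discount that back 6 periods:
PV₀ = 105,760 × [1 − (1+r)^−14] / r × (1+r)^−6 = CHF 534,100.75

CHF 534,100.75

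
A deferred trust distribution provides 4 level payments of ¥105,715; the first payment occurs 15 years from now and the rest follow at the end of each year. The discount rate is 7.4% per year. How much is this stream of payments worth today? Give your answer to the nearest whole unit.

¥130,620

Ordinary annuity of 4 payments, first payment at period 15.
Periodic rate r = 0.074 per year.
The ordinary-annuity PV formula values the stream one period before the first payment (period 14); discount that back 14 periods:
PV₀ = 105,715 × [1 − (1+r)^−4] / r × (1+r)^−14 = ¥130,620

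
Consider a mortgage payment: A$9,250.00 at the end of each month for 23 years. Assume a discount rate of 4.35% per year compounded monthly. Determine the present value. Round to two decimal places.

This is an ordinary annuity: 276 payments of A$9,250.00 at the end of each month.
Periodic rate r = 0.0435/12 per month; n is counted in months.
PV = PMT × [(1 − (1+r)^−n)/r] = 9,250 × [1 − (1+r)^−276] / r = A$1,611,767.66

A$1,611,767.66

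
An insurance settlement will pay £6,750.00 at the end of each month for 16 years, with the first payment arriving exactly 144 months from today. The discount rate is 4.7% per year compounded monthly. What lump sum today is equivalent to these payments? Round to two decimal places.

Ordinary annuity of 192 payments, first payment at period 144.
Periodic rate r = 0.047/12 per month; n is counted in months.
The ordinary-annuity PV formula values the stream one period before the first payment (period 143); discount that back 143 periods:
PV₀ = 6,750 × [1 − (1+r)^−192] / r × (1+r)^−143 = £520,187.49

£520,187.49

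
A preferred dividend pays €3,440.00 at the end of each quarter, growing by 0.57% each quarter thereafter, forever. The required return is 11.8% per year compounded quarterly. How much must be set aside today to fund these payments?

Periodic rate r = 0.118/4 per quarter.
Growing perpetuity (Gordon): PV = PMT₁ / (r − g) = 3,440 / (r − 0.0057) = €144,537.82.

€144,537.82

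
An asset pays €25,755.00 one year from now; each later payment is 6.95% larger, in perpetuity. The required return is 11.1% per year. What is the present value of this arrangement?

Periodic rate r = 0.111 per year.
Growing perpetuity (Gordon): PV = PMT₁ / (r − g) = 25,755 / (r − 0.0695) = €620,602.41.

€620,602.41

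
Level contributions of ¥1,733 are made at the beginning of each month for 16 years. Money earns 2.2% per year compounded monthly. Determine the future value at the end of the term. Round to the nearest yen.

This is an annuity due: 192 deposits of ¥1,733 at the beginning of each month.
Periodic rate r = 0.022/12 per month; n is counted in months.
FV = PMT × [((1+r)^n − 1)/r] × (1+r) = 1,733 × [(1+r)^192 − 1] / r × (1+r) = ¥399,116

¥399,116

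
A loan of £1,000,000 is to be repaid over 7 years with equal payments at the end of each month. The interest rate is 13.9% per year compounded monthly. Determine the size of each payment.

Level ordinary annuity; solve PV = PMT × [(1 − (1+r)^−n)/r] for PMT.
Periodic rate r = 0.139/12 per month; n is counted in months.
With n = 84: PMT = 1,000,000 / ([(1 − (1+r)^−n)/r]) = £18,684.81

£18,684.81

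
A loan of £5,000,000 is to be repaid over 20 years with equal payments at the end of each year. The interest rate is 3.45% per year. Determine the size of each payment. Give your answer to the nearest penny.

£350,215.63

Level ordinary annuity; solve PV = PMT × [(1 − (1+r)^−n)/r] for PMT.
Periodic rate r = 0.0345 per year.
With n = 20: PMT = 5,000,000 / ([(1 − (1+r)^−n)/r]) = £350,215.63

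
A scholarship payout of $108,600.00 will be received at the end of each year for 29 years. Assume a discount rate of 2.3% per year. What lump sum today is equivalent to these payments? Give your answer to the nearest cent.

This is an ordinary annuity: 29 payments of $108,600.00 at the end of each year.
Periodic rate r = 0.023 per year.
PV = PMT × [(1 − (1+r)^−n)/r] = 108,600 × [1 − (1+r)^−29] / r = $2,279,947.44

$2,279,947.44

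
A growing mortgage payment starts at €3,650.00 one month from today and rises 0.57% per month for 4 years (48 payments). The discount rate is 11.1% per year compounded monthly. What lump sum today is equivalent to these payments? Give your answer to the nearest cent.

Periodic rate r = 0.111/12 per month; n is counted in months.
Growing ordinary annuity: PV = PMT₁ × [1 − ((1+g)/(1+r))^n] / (r − g) = 3,650 × [1 − ((1+0.0057)/(1+r))^48] / (r − 0.0057) = €159,989.11.

€159,989.11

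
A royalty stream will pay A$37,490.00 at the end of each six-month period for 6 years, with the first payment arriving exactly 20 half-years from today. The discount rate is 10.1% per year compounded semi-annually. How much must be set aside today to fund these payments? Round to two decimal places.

A$129,945.01

Ordinary annuity of 12 payments, first payment at period 20.
Periodic rate r = 0.101/2 per half-year; n is counted in half-years.
The ordinary-annuity PV formula values the stream one period before the first payment (period 19); discount that back 19 periods:
PV₀ = 37,490 × [1 − (1+r)^−12] / r × (1+r)^−19 = A$129,945.01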